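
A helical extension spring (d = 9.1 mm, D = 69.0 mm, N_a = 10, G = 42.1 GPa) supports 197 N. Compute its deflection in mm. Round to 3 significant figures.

k = Gd⁴/(8D³N_a) = (42.1×10³)(9.1⁴)/(8·69.0³·10) = 10.985 N/mm
δ = F/k = 197 / 10.985 = 17.933 mm

17.9 mm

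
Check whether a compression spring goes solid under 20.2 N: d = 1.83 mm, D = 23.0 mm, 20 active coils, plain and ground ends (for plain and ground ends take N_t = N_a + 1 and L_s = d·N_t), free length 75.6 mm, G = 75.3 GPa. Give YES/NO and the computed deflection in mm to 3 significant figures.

k = Gd⁴/(8D³N_a) = (75.3×10³)(1.83⁴)/(8·23.0³·20) = 0.43381 N/mm
N_t = 21; L_s = 1.83·21 = 38.43 mm; δ_solid = L₀ − L_s = 75.6 − 38.43 = 37.17 mm
δ = F/k = 20.2/0.43381 = 46.565 mm
δ ≥ δ_solid → spring goes solid

YES, δ = 46.6 mm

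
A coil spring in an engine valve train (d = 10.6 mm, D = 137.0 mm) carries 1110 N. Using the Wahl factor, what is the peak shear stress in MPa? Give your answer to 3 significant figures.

361 MPa

Spring index C = D/d = 137.0/10.6 = 12.9245
K_W = (4C−1)/(4C−4) + 0.615/C = 50.698/47.698 + 0.0476 = 1.1105
τ₀ = 8FD/(πd³) = 8·1110·137.0/(π·10.6³) = 1.21656e+06/3741.7 = 325.14 MPa
τ_max = K·τ₀ = 1.1105 × 325.14 = 361.06 MPa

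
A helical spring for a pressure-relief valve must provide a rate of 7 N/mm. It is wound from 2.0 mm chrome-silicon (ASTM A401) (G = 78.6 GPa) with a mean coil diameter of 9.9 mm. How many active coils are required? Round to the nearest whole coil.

23

N_a = Gd⁴/(8D³k) = (78.6×10³ × 2.0⁴)/(8 × 9.9³ × 7)
    = 1.2576e+06 / 54336.7 = 23.14 → 23 coils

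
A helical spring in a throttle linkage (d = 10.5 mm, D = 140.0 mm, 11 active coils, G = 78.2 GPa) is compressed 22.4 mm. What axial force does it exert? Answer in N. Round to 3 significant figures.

88.2 N

k = Gd⁴/(8D³N_a) = (78.2×10³)(10.5⁴)/(8·140.0³·11) = 3.9364 N/mm
F = k·δ = 3.9364 × 22.4 = 88.175 N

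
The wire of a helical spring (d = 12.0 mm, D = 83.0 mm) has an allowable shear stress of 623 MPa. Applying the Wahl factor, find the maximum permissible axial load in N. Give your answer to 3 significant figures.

C = D/d = 83.0/12.0 = 6.9167
K_W = (4C−1)/(4C−4) + 0.615/C = 26.667/23.667 + 0.0889 = 1.2157
τ_max = K·8FD/(πd³) → F_max = τ_allow·πd³/(8DK)
F_max = 623·π·12.0³/(8·83.0·1.2157) = 3.3821e+06/807.21 = 4189.8 N

4190 N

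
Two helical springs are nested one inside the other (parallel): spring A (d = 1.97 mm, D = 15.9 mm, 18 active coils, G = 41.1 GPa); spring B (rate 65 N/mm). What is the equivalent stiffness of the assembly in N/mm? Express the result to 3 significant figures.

66.1 N/mm

k_A = Gd⁴/(8D³N_a) = (41.1×10³)(1.97⁴)/(8·15.9³·18) = 1.0694 N/mm
Parallel: k_eq = 1.0694 + 65 = 66.069 N/mm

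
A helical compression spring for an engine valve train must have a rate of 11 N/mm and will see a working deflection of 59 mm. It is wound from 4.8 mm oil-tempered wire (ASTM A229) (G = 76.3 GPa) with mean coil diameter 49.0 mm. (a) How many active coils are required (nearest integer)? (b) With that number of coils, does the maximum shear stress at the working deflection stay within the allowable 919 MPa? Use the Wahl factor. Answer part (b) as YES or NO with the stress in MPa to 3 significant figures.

N_a = Gd⁴/(8D³k) = (76.3×10³)(4.8⁴)/(8·49.0³·11) = 3.912 → N_a = 4
Actual rate k = Gd⁴/(8D³·4) = 10.758 N/mm
Working load F = kδ = 10.758·59 = 634.75 N
C = 49.0/4.8 = 10.2083; K_W = (4C−1)/(4C−4)+0.615/C = 1.1417
τ_max = K_W·8FD/(πd³) = 1.1417·716.17 = 817.65 MPa
τ_max ≤ 919 MPa → acceptable

(a) 4 coils; (b) YES, τ_max = 818 MPa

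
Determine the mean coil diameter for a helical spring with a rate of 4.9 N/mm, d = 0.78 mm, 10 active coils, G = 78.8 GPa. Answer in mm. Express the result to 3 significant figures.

D = (Gd⁴/(8N_a·k))^(1/3) = (78.8×10³·0.78⁴/(8·10·4.9))^(1/3)
  = (74.4078)^(1/3) = 4.2060 mm

4.21 mm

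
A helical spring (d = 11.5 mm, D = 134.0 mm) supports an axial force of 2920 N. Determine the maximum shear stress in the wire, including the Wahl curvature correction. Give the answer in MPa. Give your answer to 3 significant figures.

Spring index C = D/d = 134.0/11.5 = 11.6522
K_W = (4C−1)/(4C−4) + 0.615/C = 45.609/42.609 + 0.0528 = 1.1232
τ₀ = 8FD/(πd³) = 8·2920·134.0/(π·11.5³) = 3.13024e+06/4778 = 655.14 MPa
τ_max = K·τ₀ = 1.1232 × 655.14 = 735.85 MPa

736 MPa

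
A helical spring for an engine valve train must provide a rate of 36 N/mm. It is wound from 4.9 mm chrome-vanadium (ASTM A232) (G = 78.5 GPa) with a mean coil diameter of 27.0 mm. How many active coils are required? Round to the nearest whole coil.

8

N_a = Gd⁴/(8D³k) = (78.5×10³ × 4.9⁴)/(8 × 27.0³ × 36)
    = 4.52537e+07 / 5.6687e+06 = 7.983 → 8 coils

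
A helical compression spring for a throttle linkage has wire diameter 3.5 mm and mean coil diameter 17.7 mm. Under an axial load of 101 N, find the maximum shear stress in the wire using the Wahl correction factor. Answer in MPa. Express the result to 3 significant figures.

Spring index C = D/d = 17.7/3.5 = 5.0571
K_W = (4C−1)/(4C−4) + 0.615/C = 19.229/16.229 + 0.1216 = 1.3065
τ₀ = 8FD/(πd³) = 8·101·17.7/(π·3.5³) = 14301.6/134.7 = 106.18 MPa
τ_max = K·τ₀ = 1.3065 × 106.18 = 138.72 MPa

139 MPa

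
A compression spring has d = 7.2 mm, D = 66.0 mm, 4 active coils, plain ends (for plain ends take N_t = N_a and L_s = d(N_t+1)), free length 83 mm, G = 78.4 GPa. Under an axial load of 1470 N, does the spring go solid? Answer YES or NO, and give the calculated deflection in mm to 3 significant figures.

k = Gd⁴/(8D³N_a) = (78.4×10³)(7.2⁴)/(8·66.0³·4) = 22.902 N/mm
N_t = 4; L_s = 7.2·5 = 36 mm; δ_solid = L₀ − L_s = 83 − 36 = 47 mm
δ = F/k = 1470/22.902 = 64.188 mm
δ ≥ δ_solid → spring goes solid

YES, δ = 64.2 mm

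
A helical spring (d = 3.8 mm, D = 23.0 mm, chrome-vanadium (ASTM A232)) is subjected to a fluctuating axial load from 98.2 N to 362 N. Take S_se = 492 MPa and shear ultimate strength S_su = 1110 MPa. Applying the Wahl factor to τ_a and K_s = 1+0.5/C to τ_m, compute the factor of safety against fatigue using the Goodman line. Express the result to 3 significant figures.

C = D/d = 23.0/3.8 = 6.0526; K_W = (4C−1)/(4C−4)+0.615/C = 1.2500; K_s = 1+0.5/C = 1.0826
F_a = (F_max−F_min)/2 = 131.9 N; F_m = (F_max+F_min)/2 = 230.1 N
τ_a = K_W·8F_aD/(πd³) = 1.2500 × 140.79 = 175.99 MPa
τ_m = K_s·8F_mD/(πd³) = 1.0826 × 245.6 = 265.89 MPa
Goodman: 1/n_f = τ_a/S_se + τ_m/S_su = 175.99/492 + 265.89/1110 = 0.35770 + 0.23954 = 0.59725
n_f = 1/0.59725 = 1.674

1.67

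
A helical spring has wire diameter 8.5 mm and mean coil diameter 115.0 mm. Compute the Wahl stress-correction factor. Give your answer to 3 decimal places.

C = D/d = 115.0/8.5 = 13.5294
K_W = (4C−1)/(4C−4) + 0.615/C = 53.118/50.118 + 0.0455 = 1.1053

1.105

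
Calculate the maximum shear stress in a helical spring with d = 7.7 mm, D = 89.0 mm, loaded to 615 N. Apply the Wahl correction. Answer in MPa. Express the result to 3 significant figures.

Spring index C = D/d = 89.0/7.7 = 11.5584
K_W = (4C−1)/(4C−4) + 0.615/C = 45.234/42.234 + 0.0532 = 1.1242
τ₀ = 8FD/(πd³) = 8·615·89.0/(π·7.7³) = 437880/1434.2 = 305.3 MPa
τ_max = K·τ₀ = 1.1242 × 305.3 = 343.24 MPa

343 MPa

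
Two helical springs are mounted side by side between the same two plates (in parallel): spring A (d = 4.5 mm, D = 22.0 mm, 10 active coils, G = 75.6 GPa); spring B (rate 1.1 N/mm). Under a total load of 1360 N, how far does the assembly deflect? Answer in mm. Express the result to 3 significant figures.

k_A = Gd⁴/(8D³N_a) = (75.6×10³)(4.5⁴)/(8·22.0³·10) = 36.393 N/mm
Parallel: k_eq = 36.393 + 1.1 = 37.493 N/mm
δ = F/k_eq = 1360/37.493 = 36.274 mm

36.3 mm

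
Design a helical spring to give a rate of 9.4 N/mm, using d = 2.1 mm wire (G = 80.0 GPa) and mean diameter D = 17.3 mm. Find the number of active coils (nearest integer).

4

N_a = Gd⁴/(8D³k) = (80.0×10³ × 2.1⁴)/(8 × 17.3³ × 9.4)
    = 1.55585e+06 / 389364 = 3.996 → 4 coils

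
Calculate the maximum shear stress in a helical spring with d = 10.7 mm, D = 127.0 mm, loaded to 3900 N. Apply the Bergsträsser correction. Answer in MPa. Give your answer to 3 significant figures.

1150 MPa

Spring index C = D/d = 127.0/10.7 = 11.8692
K_B = (4C+2)/(4C−3) = 49.477/44.477 = 1.1124
τ₀ = 8FD/(πd³) = 8·3900·127.0/(π·10.7³) = 3.9624e+06/3848.6 = 1029.6 MPa
τ_max = K·τ₀ = 1.1124 × 1029.6 = 1145.3 MPa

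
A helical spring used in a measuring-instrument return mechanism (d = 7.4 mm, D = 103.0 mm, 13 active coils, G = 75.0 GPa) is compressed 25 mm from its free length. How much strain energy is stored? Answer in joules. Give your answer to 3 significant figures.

k = Gd⁴/(8D³N_a) = (75.0×10³)(7.4⁴)/(8·103.0³·13) = 1.979 N/mm
U = ½kδ² = 0.5 × 1.979 × 25² = 618.43 N·mm = 0.61843 J

0.618 J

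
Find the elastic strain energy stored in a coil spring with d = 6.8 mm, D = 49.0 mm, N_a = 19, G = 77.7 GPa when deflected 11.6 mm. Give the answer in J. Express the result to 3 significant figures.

0.625 J

k = Gd⁴/(8D³N_a) = (77.7×10³)(6.8⁴)/(8·49.0³·19) = 9.2902 N/mm
U = ½kδ² = 0.5 × 9.2902 × 11.6² = 625.04 N·mm = 0.62504 J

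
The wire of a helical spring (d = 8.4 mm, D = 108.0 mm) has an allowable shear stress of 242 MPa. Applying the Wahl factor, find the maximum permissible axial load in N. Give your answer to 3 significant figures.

C = D/d = 108.0/8.4 = 12.8571
K_W = (4C−1)/(4C−4) + 0.615/C = 50.429/47.429 + 0.0478 = 1.1111
τ_max = K·8FD/(πd³) → F_max = τ_allow·πd³/(8DK)
F_max = 242·π·8.4³/(8·108.0·1.1111) = 4.5061e+05/959.98 = 469.4 N

469 N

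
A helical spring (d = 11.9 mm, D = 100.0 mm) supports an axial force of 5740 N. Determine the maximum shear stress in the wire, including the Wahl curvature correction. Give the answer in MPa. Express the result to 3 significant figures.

1020 MPa

Spring index C = D/d = 100.0/11.9 = 8.4034
K_W = (4C−1)/(4C−4) + 0.615/C = 32.613/29.613 + 0.0732 = 1.1745
τ₀ = 8FD/(πd³) = 8·5740·100.0/(π·11.9³) = 4.592e+06/5294.1 = 867.38 MPa
τ_max = K·τ₀ = 1.1745 × 867.38 = 1018.7 MPa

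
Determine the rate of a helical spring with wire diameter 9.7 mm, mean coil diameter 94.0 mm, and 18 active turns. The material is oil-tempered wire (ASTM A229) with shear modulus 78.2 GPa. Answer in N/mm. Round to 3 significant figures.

5.79 N/mm

k = Gd⁴/(8D³N_a) = (78.2×10³ × 9.7⁴) / (8 × 94.0³ × 18)
  = 6.92299e+08 / 1.19604e+08 = 5.7883 N/mm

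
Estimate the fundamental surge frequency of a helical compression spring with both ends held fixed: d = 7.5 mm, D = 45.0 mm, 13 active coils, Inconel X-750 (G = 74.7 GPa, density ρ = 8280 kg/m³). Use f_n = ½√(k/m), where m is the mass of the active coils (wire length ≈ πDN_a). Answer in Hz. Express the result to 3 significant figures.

k = Gd⁴/(8D³N_a) = (74.7×10³)(7.5⁴)/(8·45.0³·13) = 24.94 N/mm = 24940 N/m
Wire length L = πDN_a = π·45.0·13 = 1837.8 mm
m = ρ·(πd²/4)·L = 8280 × 44.179×10⁻⁶ m² × 1.8378 m = 0.67228 kg
f_n = ½√(k/m) = 0.5·√(24940/0.67228) = 0.5·√(37098) = 96.304 Hz

96.3 Hz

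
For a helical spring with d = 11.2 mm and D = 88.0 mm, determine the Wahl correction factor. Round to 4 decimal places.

C = D/d = 88.0/11.2 = 7.8571
K_W = (4C−1)/(4C−4) + 0.615/C = 30.429/27.429 + 0.0783 = 1.1876

1.1876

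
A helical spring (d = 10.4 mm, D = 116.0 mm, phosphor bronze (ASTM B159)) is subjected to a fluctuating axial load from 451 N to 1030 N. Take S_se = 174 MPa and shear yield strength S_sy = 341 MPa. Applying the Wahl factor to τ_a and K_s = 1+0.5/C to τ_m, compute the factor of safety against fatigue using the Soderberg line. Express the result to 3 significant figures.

C = D/d = 116.0/10.4 = 11.1538; K_W = (4C−1)/(4C−4)+0.615/C = 1.1290; K_s = 1+0.5/C = 1.0448
F_a = (F_max−F_min)/2 = 289.5 N; F_m = (F_max+F_min)/2 = 740.5 N
τ_a = K_W·8F_aD/(πd³) = 1.1290 × 76.023 = 85.83 MPa
τ_m = K_s·8F_mD/(πd³) = 1.0448 × 194.46 = 203.17 MPa
Soderberg: 1/n_f = τ_a/S_se + τ_m/S_sy = 85.83/174 + 203.17/341 = 0.49328 + 0.59582 = 1.0891
n_f = 1/1.0891 = 0.9182

0.918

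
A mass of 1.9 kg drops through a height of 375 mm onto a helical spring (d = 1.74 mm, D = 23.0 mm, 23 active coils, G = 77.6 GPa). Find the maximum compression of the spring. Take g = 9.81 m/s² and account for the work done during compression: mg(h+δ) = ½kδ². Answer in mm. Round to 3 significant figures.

k = Gd⁴/(8D³N_a) = (77.6×10³)(1.74⁴)/(8·23.0³·23) = 0.31773 N/mm
W = mg = 1.9 × 9.81 = 18.639 N
½kδ² − Wδ − Wh = 0 → δ = (W + √(W² + 2kWh))/k
δ = (18.639 + √(347.41 + 4441.62))/0.31773 = (18.639 + 69.203)/0.31773 = 276.47 mm

276 mm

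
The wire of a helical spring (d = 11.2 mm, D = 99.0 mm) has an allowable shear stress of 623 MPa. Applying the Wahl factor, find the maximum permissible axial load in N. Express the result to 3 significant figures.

C = D/d = 99.0/11.2 = 8.8393
K_W = (4C−1)/(4C−4) + 0.615/C = 34.357/31.357 + 0.0696 = 1.1652
τ_max = K·8FD/(πd³) → F_max = τ_allow·πd³/(8DK)
F_max = 623·π·11.2³/(8·99.0·1.1652) = 2.7497e+06/922.88 = 2979.5 N

2980 N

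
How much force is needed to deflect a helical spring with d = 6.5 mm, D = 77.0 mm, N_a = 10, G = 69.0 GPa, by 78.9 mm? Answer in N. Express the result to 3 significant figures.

k = Gd⁴/(8D³N_a) = (69.0×10³)(6.5⁴)/(8·77.0³·10) = 3.3724 N/mm
F = k·δ = 3.3724 × 78.9 = 266.08 N

266 N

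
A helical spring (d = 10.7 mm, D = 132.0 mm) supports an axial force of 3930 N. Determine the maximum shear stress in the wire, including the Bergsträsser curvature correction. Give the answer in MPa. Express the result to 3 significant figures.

1190 MPa

Spring index C = D/d = 132.0/10.7 = 12.3364
K_B = (4C+2)/(4C−3) = 51.346/46.346 = 1.1079
τ₀ = 8FD/(πd³) = 8·3930·132.0/(π·10.7³) = 4.15008e+06/3848.6 = 1078.3 MPa
τ_max = K·τ₀ = 1.1079 × 1078.3 = 1194.7 MPa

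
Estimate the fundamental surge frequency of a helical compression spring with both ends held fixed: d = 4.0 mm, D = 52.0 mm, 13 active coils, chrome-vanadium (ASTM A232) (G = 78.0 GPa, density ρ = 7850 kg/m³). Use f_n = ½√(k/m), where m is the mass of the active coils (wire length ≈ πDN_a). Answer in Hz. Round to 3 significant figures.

40.4 Hz

k = Gd⁴/(8D³N_a) = (78.0×10³)(4.0⁴)/(8·52.0³·13) = 1.3655 N/mm = 1365.5 N/m
Wire length L = πDN_a = π·52.0·13 = 2123.7 mm
m = ρ·(πd²/4)·L = 7850 × 12.566×10⁻⁶ m² × 2.1237 m = 0.2095 kg
f_n = ½√(k/m) = 0.5·√(1365.5/0.2095) = 0.5·√(6518) = 40.367 Hz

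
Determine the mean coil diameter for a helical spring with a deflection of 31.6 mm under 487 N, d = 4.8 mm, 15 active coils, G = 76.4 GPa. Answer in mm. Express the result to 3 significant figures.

28.0 mm

Required rate k = F/δ = 487/31.6 = 15.411 N/mm
D = (Gd⁴/(8N_a·k))^(1/3) = (76.4×10³·4.8⁴/(8·15·15.411))^(1/3)
  = (21929.8)^(1/3) = 27.9906 mm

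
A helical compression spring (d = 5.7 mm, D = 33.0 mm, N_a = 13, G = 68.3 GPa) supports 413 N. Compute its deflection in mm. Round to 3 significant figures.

21.4 mm

k = Gd⁴/(8D³N_a) = (68.3×10³)(5.7⁴)/(8·33.0³·13) = 19.291 N/mm
δ = F/k = 413 / 19.291 = 21.409 mm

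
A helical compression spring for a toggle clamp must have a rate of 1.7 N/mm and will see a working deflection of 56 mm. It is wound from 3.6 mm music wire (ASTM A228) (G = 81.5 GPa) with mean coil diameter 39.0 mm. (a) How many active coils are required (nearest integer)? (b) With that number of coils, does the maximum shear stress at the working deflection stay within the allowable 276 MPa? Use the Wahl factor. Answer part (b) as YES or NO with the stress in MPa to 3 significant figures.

(a) 17 coils; (b) YES, τ_max = 229 MPa

N_a = Gd⁴/(8D³k) = (81.5×10³)(3.6⁴)/(8·39.0³·1.7) = 16.97 → N_a = 17
Actual rate k = Gd⁴/(8D³·17) = 1.6968 N/mm
Working load F = kδ = 1.6968·56 = 95.022 N
C = 39.0/3.6 = 10.8333; K_W = (4C−1)/(4C−4)+0.615/C = 1.1330
τ_max = K_W·8FD/(πd³) = 1.1330·202.26 = 229.17 MPa
τ_max ≤ 276 MPa → acceptable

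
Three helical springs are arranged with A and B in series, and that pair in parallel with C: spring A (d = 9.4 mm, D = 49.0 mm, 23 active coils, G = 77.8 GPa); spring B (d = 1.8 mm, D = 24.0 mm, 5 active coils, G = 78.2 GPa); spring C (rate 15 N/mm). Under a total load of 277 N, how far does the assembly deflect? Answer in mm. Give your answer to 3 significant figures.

k_A = Gd⁴/(8D³N_a) = (77.8×10³)(9.4⁴)/(8·49.0³·23) = 28.06 N/mm
k_B = Gd⁴/(8D³N_a) = (78.2×10³)(1.8⁴)/(8·24.0³·5) = 1.4846 N/mm
Springs A,B series: k_AB = 1/(1/28.06+1/1.4846) = 1.41 N/mm; parallel with C: k_eq = 1.41+15 = 16.41 N/mm
δ = F/k_eq = 277/16.41 = 16.88 mm

16.9 mm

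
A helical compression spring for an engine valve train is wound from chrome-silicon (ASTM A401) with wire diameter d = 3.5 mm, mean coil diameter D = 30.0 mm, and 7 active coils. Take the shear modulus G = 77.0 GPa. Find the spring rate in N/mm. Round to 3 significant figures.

k = Gd⁴/(8D³N_a) = (77.0×10³ × 3.5⁴) / (8 × 30.0³ × 7)
  = 1.15548e+07 / 1.512e+06 = 7.6421 N/mm

7.64 N/mm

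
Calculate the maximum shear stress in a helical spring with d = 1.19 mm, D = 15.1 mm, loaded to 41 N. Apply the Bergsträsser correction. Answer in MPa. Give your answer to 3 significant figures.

Spring index C = D/d = 15.1/1.19 = 12.6891
K_B = (4C+2)/(4C−3) = 52.756/47.756 = 1.1047
τ₀ = 8FD/(πd³) = 8·41·15.1/(π·1.19³) = 4952.8/5.2941 = 935.53 MPa
τ_max = K·τ₀ = 1.1047 × 935.53 = 1033.5 MPa

1030 MPa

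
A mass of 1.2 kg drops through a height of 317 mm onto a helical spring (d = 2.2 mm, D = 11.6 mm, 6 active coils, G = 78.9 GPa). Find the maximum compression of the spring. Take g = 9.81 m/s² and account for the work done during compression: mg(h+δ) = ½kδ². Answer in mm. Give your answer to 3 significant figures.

k = Gd⁴/(8D³N_a) = (78.9×10³)(2.2⁴)/(8·11.6³·6) = 24.669 N/mm
W = mg = 1.2 × 9.81 = 11.772 N
½kδ² − Wδ − Wh = 0 → δ = (W + √(W² + 2kWh))/k
δ = (11.772 + √(138.58 + 184116))/24.669 = (11.772 + 429.25)/24.669 = 17.878 mm

17.9 mm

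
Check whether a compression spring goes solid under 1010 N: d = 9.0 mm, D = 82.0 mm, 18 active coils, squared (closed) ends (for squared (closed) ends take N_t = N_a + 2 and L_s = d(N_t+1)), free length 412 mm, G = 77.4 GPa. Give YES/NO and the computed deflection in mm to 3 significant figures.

k = Gd⁴/(8D³N_a) = (77.4×10³)(9.0⁴)/(8·82.0³·18) = 6.396 N/mm
N_t = 20; L_s = 9.0·21 = 189 mm; δ_solid = L₀ − L_s = 412 − 189 = 223 mm
δ = F/k = 1010/6.396 = 157.91 mm
δ < δ_solid → spring does not go solid

NO, δ = 158 mm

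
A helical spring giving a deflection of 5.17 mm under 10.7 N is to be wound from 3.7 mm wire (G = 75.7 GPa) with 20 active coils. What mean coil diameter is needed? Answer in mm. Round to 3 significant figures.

35.0 mm

Required rate k = F/δ = 10.7/5.17 = 2.0696 N/mm
D = (Gd⁴/(8N_a·k))^(1/3) = (75.7×10³·3.7⁴/(8·20·2.0696))^(1/3)
  = (42844)^(1/3) = 34.9916 mm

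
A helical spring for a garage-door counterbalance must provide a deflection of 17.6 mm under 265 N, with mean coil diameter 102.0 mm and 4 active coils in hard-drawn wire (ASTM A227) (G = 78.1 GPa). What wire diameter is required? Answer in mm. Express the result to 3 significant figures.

Required rate k = F/δ = 265/17.6 = 15.057 N/mm
d = (8D³N_a·k / G)^(1/4) = (8·102.0³·4·15.057 / (78.1×10³))^0.25
  = (6546.9)^0.25 = 8.9951 mm

9.00 mm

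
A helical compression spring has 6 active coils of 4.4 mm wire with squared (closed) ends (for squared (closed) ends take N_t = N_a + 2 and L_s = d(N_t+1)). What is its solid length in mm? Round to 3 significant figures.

squared (closed) ends: N_t = N_a + 2 = 6 + 2 = 8
L_s = d·(N_t+1) = 4.4 × 9 = 39.6 mm

39.6 mm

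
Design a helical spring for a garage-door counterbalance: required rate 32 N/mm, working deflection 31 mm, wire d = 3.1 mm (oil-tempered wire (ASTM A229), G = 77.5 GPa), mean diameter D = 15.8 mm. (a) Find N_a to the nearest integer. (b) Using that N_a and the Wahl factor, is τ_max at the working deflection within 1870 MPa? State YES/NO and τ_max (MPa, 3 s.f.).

N_a = Gd⁴/(8D³k) = (77.5×10³)(3.1⁴)/(8·15.8³·32) = 7.088 → N_a = 7
Actual rate k = Gd⁴/(8D³·7) = 32.403 N/mm
Working load F = kδ = 32.403·31 = 1004.5 N
C = 15.8/3.1 = 5.0968; K_W = (4C−1)/(4C−4)+0.615/C = 1.3037
τ_max = K_W·8FD/(πd³) = 1.3037·1356.6 = 1768.7 MPa
τ_max ≤ 1870 MPa → acceptable

(a) 7 coils; (b) YES, τ_max = 1770 MPa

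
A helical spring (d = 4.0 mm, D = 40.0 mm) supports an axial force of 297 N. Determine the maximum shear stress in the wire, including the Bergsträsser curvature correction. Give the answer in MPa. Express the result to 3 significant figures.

537 MPa

Spring index C = D/d = 40.0/4.0 = 10.0000
K_B = (4C+2)/(4C−3) = 42.000/37.000 = 1.1351
τ₀ = 8FD/(πd³) = 8·297·40.0/(π·4.0³) = 95040/201.06 = 472.69 MPa
τ_max = K·τ₀ = 1.1351 × 472.69 = 536.57 MPa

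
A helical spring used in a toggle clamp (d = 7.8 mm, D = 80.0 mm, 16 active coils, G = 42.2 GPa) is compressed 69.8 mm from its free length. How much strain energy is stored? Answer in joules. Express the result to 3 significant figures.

5.81 J

k = Gd⁴/(8D³N_a) = (42.2×10³)(7.8⁴)/(8·80.0³·16) = 2.3835 N/mm
U = ½kδ² = 0.5 × 2.3835 × 69.8² = 5806.2 N·mm = 5.8062 J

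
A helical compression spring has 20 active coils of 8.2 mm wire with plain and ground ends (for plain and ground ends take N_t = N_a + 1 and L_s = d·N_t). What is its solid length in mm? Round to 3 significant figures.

plain and ground ends: N_t = N_a + 1 = 20 + 1 = 21
L_s = d·N_t = 8.2 × 21 = 172.2 mm

172 mm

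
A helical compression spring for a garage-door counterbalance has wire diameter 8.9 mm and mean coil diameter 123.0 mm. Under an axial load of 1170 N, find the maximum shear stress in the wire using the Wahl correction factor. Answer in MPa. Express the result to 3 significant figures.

Spring index C = D/d = 123.0/8.9 = 13.8202
K_W = (4C−1)/(4C−4) + 0.615/C = 54.281/51.281 + 0.0445 = 1.1030
τ₀ = 8FD/(πd³) = 8·1170·123.0/(π·8.9³) = 1.15128e+06/2214.7 = 519.83 MPa
τ_max = K·τ₀ = 1.1030 × 519.83 = 573.37 MPa

573 MPa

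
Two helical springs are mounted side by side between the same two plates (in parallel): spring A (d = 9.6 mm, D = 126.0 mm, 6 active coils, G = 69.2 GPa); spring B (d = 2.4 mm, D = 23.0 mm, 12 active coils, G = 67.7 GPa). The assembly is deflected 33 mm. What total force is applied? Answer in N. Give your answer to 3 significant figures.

265 N

k_A = Gd⁴/(8D³N_a) = (69.2×10³)(9.6⁴)/(8·126.0³·6) = 6.1212 N/mm
k_B = Gd⁴/(8D³N_a) = (67.7×10³)(2.4⁴)/(8·23.0³·12) = 1.923 N/mm
Parallel: k_eq = 6.1212 + 1.923 = 8.0442 N/mm
F = k_eq·δ = 8.0442·33 = 265.46 N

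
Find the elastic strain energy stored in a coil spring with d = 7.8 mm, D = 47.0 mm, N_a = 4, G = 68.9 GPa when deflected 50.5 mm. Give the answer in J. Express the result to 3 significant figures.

k = Gd⁴/(8D³N_a) = (68.9×10³)(7.8⁴)/(8·47.0³·4) = 76.763 N/mm
U = ½kδ² = 0.5 × 76.763 × 50.5² = 97883 N·mm = 97.883 J

97.9 J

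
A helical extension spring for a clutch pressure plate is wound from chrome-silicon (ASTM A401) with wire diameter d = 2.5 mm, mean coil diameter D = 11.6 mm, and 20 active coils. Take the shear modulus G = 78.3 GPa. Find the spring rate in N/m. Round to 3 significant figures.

k = Gd⁴/(8D³N_a) = (78.3×10³ × 2.5⁴) / (8 × 11.6³ × 20)
  = 3.05859e+06 / 249743 = 12.247 N/mm = 12247 N/m

12200 N/m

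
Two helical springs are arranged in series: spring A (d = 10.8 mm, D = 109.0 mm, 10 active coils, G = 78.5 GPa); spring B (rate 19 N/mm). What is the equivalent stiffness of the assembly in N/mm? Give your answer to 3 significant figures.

k_A = Gd⁴/(8D³N_a) = (78.5×10³)(10.8⁴)/(8·109.0³·10) = 10.308 N/mm
Series: 1/k_eq = 1/10.308 + 1/19 = 0.14964; k_eq = 6.6828 N/mm

6.68 N/mm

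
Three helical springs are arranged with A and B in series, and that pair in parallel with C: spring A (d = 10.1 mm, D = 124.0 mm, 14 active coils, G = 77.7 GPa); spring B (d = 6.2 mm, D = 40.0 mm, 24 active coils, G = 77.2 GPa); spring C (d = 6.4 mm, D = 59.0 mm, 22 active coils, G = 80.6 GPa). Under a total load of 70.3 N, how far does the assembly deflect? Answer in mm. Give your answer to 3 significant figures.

k_A = Gd⁴/(8D³N_a) = (77.7×10³)(10.1⁴)/(8·124.0³·14) = 3.7864 N/mm
k_B = Gd⁴/(8D³N_a) = (77.2×10³)(6.2⁴)/(8·40.0³·24) = 9.2833 N/mm
k_C = Gd⁴/(8D³N_a) = (80.6×10³)(6.4⁴)/(8·59.0³·22) = 3.741 N/mm
Springs A,B series: k_AB = 1/(1/3.7864+1/9.2833) = 2.6894 N/mm; parallel with C: k_eq = 2.6894+3.741 = 6.4304 N/mm
δ = F/k_eq = 70.3/6.4304 = 10.932 mm

10.9 mm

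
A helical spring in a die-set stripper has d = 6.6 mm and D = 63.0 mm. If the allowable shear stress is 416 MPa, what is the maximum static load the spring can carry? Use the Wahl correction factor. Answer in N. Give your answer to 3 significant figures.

C = D/d = 63.0/6.6 = 9.5455
K_W = (4C−1)/(4C−4) + 0.615/C = 37.182/34.182 + 0.0644 = 1.1522
τ_max = K·8FD/(πd³) → F_max = τ_allow·πd³/(8DK)
F_max = 416·π·6.6³/(8·63.0·1.1522) = 3.7573e+05/580.71 = 647.02 N

647 N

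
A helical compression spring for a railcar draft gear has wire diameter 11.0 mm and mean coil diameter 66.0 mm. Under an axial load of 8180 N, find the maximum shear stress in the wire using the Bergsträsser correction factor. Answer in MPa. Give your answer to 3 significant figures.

Spring index C = D/d = 66.0/11.0 = 6.0000
K_B = (4C+2)/(4C−3) = 26.000/21.000 = 1.2381
τ₀ = 8FD/(πd³) = 8·8180·66.0/(π·11.0³) = 4.31904e+06/4181.5 = 1032.9 MPa
τ_max = K·τ₀ = 1.2381 × 1032.9 = 1278.8 MPa

1280 MPa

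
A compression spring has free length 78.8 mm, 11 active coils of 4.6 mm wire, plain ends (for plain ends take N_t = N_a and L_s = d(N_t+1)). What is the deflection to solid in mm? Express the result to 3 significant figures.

23.6 mm

N_t = 11; L_s = 4.6·12 = 55.2 mm
δ_solid = L₀ − L_s = 78.8 − 55.2 = 23.6 mm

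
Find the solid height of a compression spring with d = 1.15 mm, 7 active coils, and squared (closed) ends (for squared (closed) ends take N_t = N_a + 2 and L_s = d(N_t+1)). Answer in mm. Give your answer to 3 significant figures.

squared (closed) ends: N_t = N_a + 2 = 7 + 2 = 9
L_s = d·(N_t+1) = 1.15 × 10 = 11.5 mm

11.5 mm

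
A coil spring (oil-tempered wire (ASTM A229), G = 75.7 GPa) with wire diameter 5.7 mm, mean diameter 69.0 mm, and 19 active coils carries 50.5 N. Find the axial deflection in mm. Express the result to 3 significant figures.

k = Gd⁴/(8D³N_a) = (75.7×10³)(5.7⁴)/(8·69.0³·19) = 1.6003 N/mm
δ = F/k = 50.5 / 1.6003 = 31.556 mm

31.6 mm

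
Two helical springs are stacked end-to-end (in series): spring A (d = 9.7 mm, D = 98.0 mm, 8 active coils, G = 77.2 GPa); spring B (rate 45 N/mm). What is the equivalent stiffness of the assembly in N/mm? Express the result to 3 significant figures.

k_A = Gd⁴/(8D³N_a) = (77.2×10³)(9.7⁴)/(8·98.0³·8) = 11.346 N/mm
Series: 1/k_eq = 1/11.346 + 1/45 = 0.11036; k_eq = 9.0614 N/mm

9.06 N/mm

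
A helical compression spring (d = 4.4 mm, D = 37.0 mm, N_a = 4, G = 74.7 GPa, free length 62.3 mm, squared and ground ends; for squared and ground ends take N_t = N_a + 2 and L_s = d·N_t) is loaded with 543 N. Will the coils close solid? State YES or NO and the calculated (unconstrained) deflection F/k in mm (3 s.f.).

NO, δ = 31.4 mm

k = Gd⁴/(8D³N_a) = (74.7×10³)(4.4⁴)/(8·37.0³·4) = 17.273 N/mm
N_t = 6; L_s = 4.4·6 = 26.4 mm; δ_solid = L₀ − L_s = 62.3 − 26.4 = 35.9 mm
δ = F/k = 543/17.273 = 31.436 mm
δ < δ_solid → spring does not go solid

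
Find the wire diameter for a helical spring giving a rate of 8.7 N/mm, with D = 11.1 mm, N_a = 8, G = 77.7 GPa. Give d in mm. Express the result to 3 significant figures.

1.77 mm

d = (8D³N_a·k / G)^(1/4) = (8·11.1³·8·8.7 / (77.7×10³))^0.25
  = (9.8005)^0.25 = 1.7693 mm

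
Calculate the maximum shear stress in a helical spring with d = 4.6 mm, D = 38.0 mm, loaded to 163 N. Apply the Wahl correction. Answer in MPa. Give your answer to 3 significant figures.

Spring index C = D/d = 38.0/4.6 = 8.2609
K_W = (4C−1)/(4C−4) + 0.615/C = 32.043/29.043 + 0.0744 = 1.1777
τ₀ = 8FD/(πd³) = 8·163·38.0/(π·4.6³) = 49552/305.79 = 162.05 MPa
τ_max = K·τ₀ = 1.1777 × 162.05 = 190.85 MPa

191 MPa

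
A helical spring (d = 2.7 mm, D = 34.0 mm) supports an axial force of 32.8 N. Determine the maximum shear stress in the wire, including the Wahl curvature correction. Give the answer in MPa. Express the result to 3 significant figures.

Spring index C = D/d = 34.0/2.7 = 12.5926
K_W = (4C−1)/(4C−4) + 0.615/C = 49.370/46.370 + 0.0488 = 1.1135
τ₀ = 8FD/(πd³) = 8·32.8·34.0/(π·2.7³) = 8921.6/61.836 = 144.28 MPa
τ_max = K·τ₀ = 1.1135 × 144.28 = 160.66 MPa

161 MPa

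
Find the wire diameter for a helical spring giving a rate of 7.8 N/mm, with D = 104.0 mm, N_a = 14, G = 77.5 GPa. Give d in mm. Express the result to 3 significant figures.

d = (8D³N_a·k / G)^(1/4) = (8·104.0³·14·7.8 / (77.5×10³))^0.25
  = (12680)^0.25 = 10.6115 mm

10.6 mm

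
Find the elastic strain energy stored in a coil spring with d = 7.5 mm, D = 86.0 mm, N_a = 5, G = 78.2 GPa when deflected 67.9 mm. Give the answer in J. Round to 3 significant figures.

k = Gd⁴/(8D³N_a) = (78.2×10³)(7.5⁴)/(8·86.0³·5) = 9.7252 N/mm
U = ½kδ² = 0.5 × 9.7252 × 67.9² = 22418 N·mm = 22.418 J

22.4 J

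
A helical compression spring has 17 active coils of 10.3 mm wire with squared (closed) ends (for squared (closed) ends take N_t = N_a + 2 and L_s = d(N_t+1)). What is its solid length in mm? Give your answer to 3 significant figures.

squared (closed) ends: N_t = N_a + 2 = 17 + 2 = 19
L_s = d·(N_t+1) = 10.3 × 20 = 206 mm

206 mm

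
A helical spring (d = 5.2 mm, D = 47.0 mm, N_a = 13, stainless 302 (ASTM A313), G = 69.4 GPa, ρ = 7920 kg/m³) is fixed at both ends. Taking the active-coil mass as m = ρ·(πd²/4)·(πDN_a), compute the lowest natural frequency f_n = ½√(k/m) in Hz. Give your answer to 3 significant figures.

k = Gd⁴/(8D³N_a) = (69.4×10³)(5.2⁴)/(8·47.0³·13) = 4.6994 N/mm = 4699.4 N/m
Wire length L = πDN_a = π·47.0·13 = 1919.5 mm
m = ρ·(πd²/4)·L = 7920 × 21.237×10⁻⁶ m² × 1.9195 m = 0.32286 kg
f_n = ½√(k/m) = 0.5·√(4699.4/0.32286) = 0.5·√(14556) = 60.324 Hz

60.3 Hz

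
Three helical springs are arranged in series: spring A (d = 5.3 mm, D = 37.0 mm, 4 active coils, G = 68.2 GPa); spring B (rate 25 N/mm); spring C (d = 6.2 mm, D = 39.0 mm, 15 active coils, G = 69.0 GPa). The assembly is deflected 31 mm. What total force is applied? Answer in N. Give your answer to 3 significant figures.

k_A = Gd⁴/(8D³N_a) = (68.2×10³)(5.3⁴)/(8·37.0³·4) = 33.2 N/mm
k_C = Gd⁴/(8D³N_a) = (69.0×10³)(6.2⁴)/(8·39.0³·15) = 14.323 N/mm
Series: 1/k_eq = 1/33.2 + 1/25 + 1/14.323 = 0.13994; k_eq = 7.146 N/mm
F = k_eq·δ = 7.146·31 = 221.53 N

222 N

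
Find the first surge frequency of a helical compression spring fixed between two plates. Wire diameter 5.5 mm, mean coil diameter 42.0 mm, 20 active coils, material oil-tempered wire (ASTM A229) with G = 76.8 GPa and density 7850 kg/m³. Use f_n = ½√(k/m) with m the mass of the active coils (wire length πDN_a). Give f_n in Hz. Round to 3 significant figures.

k = Gd⁴/(8D³N_a) = (76.8×10³)(5.5⁴)/(8·42.0³·20) = 5.9285 N/mm = 5928.5 N/m
Wire length L = πDN_a = π·42.0·20 = 2638.9 mm
m = ρ·(πd²/4)·L = 7850 × 23.758×10⁻⁶ m² × 2.6389 m = 0.49217 kg
f_n = ½√(k/m) = 0.5·√(5928.5/0.49217) = 0.5·√(12046) = 54.876 Hz

54.9 Hz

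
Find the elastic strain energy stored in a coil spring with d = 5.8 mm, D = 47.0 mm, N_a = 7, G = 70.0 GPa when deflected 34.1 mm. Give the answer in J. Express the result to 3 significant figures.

7.92 J

k = Gd⁴/(8D³N_a) = (70.0×10³)(5.8⁴)/(8·47.0³·7) = 13.625 N/mm
U = ½kδ² = 0.5 × 13.625 × 34.1² = 7921.5 N·mm = 7.9215 J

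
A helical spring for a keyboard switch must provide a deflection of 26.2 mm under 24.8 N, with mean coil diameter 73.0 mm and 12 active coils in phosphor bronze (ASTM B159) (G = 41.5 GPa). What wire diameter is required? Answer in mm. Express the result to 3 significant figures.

5.40 mm

Required rate k = F/δ = 24.8/26.2 = 0.94656 N/mm
d = (8D³N_a·k / G)^(1/4) = (8·73.0³·12·0.94656 / (41.5×10³))^0.25
  = (851.81)^0.25 = 5.4024 mm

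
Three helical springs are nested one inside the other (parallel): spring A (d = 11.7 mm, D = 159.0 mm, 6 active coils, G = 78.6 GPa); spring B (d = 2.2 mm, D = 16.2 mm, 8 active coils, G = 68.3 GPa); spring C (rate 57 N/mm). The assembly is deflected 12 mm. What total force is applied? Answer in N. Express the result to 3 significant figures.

k_A = Gd⁴/(8D³N_a) = (78.6×10³)(11.7⁴)/(8·159.0³·6) = 7.6337 N/mm
k_B = Gd⁴/(8D³N_a) = (68.3×10³)(2.2⁴)/(8·16.2³·8) = 5.8801 N/mm
Parallel: k_eq = 7.6337 + 5.8801 + 57 = 70.514 N/mm
F = k_eq·δ = 70.514·12 = 846.17 N

846 N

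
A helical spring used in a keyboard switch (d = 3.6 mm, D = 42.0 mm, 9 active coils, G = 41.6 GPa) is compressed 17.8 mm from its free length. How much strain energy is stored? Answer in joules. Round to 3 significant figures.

0.208 J

k = Gd⁴/(8D³N_a) = (41.6×10³)(3.6⁴)/(8·42.0³·9) = 1.3099 N/mm
U = ½kδ² = 0.5 × 1.3099 × 17.8² = 207.51 N·mm = 0.20751 J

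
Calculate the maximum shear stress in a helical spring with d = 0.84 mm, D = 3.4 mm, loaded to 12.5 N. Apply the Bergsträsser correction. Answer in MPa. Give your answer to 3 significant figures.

Spring index C = D/d = 3.4/0.84 = 4.0476
K_B = (4C+2)/(4C−3) = 18.190/13.190 = 1.3791
τ₀ = 8FD/(πd³) = 8·12.5·3.4/(π·0.84³) = 340/1.862 = 182.6 MPa
τ_max = K·τ₀ = 1.3791 × 182.6 = 251.81 MPa

252 MPa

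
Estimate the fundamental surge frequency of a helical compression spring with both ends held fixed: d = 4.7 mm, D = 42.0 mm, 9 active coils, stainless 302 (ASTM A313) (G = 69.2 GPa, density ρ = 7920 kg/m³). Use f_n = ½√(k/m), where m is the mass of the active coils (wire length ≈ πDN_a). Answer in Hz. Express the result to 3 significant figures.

98.5 Hz

k = Gd⁴/(8D³N_a) = (69.2×10³)(4.7⁴)/(8·42.0³·9) = 6.3302 N/mm = 6330.2 N/m
Wire length L = πDN_a = π·42.0·9 = 1187.5 mm
m = ρ·(πd²/4)·L = 7920 × 17.349×10⁻⁶ m² × 1.1875 m = 0.16317 kg
f_n = ½√(k/m) = 0.5·√(6330.2/0.16317) = 0.5·√(38794) = 98.481 Hz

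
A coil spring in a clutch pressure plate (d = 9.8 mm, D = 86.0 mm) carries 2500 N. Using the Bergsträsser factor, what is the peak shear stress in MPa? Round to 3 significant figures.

Spring index C = D/d = 86.0/9.8 = 8.7755
K_B = (4C+2)/(4C−3) = 37.102/32.102 = 1.1558
τ₀ = 8FD/(πd³) = 8·2500·86.0/(π·9.8³) = 1.72e+06/2956.8 = 581.7 MPa
τ_max = K·τ₀ = 1.1558 × 581.7 = 672.3 MPa

672 MPa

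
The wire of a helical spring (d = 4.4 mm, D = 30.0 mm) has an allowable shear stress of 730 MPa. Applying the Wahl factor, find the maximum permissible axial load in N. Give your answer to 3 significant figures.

668 N

C = D/d = 30.0/4.4 = 6.8182
K_W = (4C−1)/(4C−4) + 0.615/C = 26.273/23.273 + 0.0902 = 1.2191
τ_max = K·8FD/(πd³) → F_max = τ_allow·πd³/(8DK)
F_max = 730·π·4.4³/(8·30.0·1.2191) = 1.9536e+05/292.59 = 667.69 N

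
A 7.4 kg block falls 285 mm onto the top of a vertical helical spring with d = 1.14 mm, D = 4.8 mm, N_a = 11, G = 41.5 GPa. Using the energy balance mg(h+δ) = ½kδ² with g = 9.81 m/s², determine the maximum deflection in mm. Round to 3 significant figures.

86.5 mm

k = Gd⁴/(8D³N_a) = (41.5×10³)(1.14⁴)/(8·4.8³·11) = 7.2021 N/mm
W = mg = 7.4 × 9.81 = 72.594 N
½kδ² − Wδ − Wh = 0 → δ = (W + √(W² + 2kWh))/k
δ = (72.594 + √(5269.9 + 298014))/7.2021 = (72.594 + 550.71)/7.2021 = 86.545 mm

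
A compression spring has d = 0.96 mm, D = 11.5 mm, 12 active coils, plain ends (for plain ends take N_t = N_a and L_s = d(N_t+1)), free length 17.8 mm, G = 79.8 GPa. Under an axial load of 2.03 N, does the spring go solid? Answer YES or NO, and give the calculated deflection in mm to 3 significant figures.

NO, δ = 4.37 mm

k = Gd⁴/(8D³N_a) = (79.8×10³)(0.96⁴)/(8·11.5³·12) = 0.46422 N/mm
N_t = 12; L_s = 0.96·13 = 12.48 mm; δ_solid = L₀ − L_s = 17.8 − 12.48 = 5.32 mm
δ = F/k = 2.03/0.46422 = 4.3729 mm
δ < δ_solid → spring does not go solid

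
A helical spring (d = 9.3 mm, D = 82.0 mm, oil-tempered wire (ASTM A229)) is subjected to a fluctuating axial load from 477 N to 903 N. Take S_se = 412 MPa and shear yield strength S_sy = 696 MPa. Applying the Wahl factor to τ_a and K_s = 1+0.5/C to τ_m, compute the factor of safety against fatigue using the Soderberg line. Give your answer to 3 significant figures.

2.33

C = D/d = 82.0/9.3 = 8.8172; K_W = (4C−1)/(4C−4)+0.615/C = 1.1657; K_s = 1+0.5/C = 1.0567
F_a = (F_max−F_min)/2 = 213 N; F_m = (F_max+F_min)/2 = 690 N
τ_a = K_W·8F_aD/(πd³) = 1.1657 × 55.295 = 64.457 MPa
τ_m = K_s·8F_mD/(πd³) = 1.0567 × 179.12 = 189.28 MPa
Soderberg: 1/n_f = τ_a/S_se + τ_m/S_sy = 64.457/412 + 189.28/696 = 0.15645 + 0.27196 = 0.42841
n_f = 1/0.42841 = 2.334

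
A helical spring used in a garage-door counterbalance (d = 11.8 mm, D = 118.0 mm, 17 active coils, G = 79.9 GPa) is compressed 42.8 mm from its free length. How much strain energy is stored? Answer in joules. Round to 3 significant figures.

k = Gd⁴/(8D³N_a) = (79.9×10³)(11.8⁴)/(8·118.0³·17) = 6.9325 N/mm
U = ½kδ² = 0.5 × 6.9325 × 42.8² = 6349.6 N·mm = 6.3496 J

6.35 J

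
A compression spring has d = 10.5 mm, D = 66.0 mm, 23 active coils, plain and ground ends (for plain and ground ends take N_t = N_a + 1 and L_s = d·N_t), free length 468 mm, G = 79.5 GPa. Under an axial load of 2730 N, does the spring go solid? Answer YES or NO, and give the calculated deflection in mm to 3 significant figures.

NO, δ = 149 mm

k = Gd⁴/(8D³N_a) = (79.5×10³)(10.5⁴)/(8·66.0³·23) = 18.267 N/mm
N_t = 24; L_s = 10.5·24 = 252 mm; δ_solid = L₀ − L_s = 468 − 252 = 216 mm
δ = F/k = 2730/18.267 = 149.45 mm
δ < δ_solid → spring does not go solid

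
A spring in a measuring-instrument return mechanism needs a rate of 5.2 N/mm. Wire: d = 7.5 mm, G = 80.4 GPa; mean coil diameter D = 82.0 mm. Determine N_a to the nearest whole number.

11

N_a = Gd⁴/(8D³k) = (80.4×10³ × 7.5⁴)/(8 × 82.0³ × 5.2)
    = 2.54391e+08 / 2.29369e+07 = 11.09 → 11 coils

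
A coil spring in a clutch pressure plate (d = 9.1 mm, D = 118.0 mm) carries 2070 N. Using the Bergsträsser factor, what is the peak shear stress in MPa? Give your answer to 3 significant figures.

Spring index C = D/d = 118.0/9.1 = 12.9670
K_B = (4C+2)/(4C−3) = 53.868/48.868 = 1.1023
τ₀ = 8FD/(πd³) = 8·2070·118.0/(π·9.1³) = 1.95408e+06/2367.4 = 825.41 MPa
τ_max = K·τ₀ = 1.1023 × 825.41 = 909.86 MPa

910 MPa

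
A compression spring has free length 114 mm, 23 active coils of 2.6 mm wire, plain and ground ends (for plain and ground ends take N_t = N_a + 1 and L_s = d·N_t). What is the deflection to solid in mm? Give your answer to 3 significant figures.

51.6 mm

N_t = 24; L_s = 2.6·24 = 62.4 mm
δ_solid = L₀ − L_s = 114 − 62.4 = 51.6 mm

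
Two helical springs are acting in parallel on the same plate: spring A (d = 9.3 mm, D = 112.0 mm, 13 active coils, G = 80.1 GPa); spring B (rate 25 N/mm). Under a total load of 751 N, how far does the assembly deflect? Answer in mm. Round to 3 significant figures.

k_A = Gd⁴/(8D³N_a) = (80.1×10³)(9.3⁴)/(8·112.0³·13) = 4.1009 N/mm
Parallel: k_eq = 4.1009 + 25 = 29.101 N/mm
δ = F/k_eq = 751/29.101 = 25.807 mm

25.8 mm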